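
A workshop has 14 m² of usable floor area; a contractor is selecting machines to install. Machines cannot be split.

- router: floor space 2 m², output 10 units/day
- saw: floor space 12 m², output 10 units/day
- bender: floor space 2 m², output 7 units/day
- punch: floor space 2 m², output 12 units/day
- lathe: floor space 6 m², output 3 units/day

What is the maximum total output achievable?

Allowing fractional choices, the relaxed optimum would be about 35.7, but machines are indivisible.
router + bender + punch + lathe: floor space 2 + 2 + 2 + 6 = 12 ≤ 14, output 10 + 7 + 12 + 3 = 32.
router + punch + lathe: floor space 2 + 2 + 6 = 10 ≤ 14, output 10 + 12 + 3 = 25.
router + bender + punch: floor space 2 + 2 + 2 = 6 ≤ 14, output 10 + 7 + 12 = 29.
Best is router, bender, punch, and lathe with total output 32.

32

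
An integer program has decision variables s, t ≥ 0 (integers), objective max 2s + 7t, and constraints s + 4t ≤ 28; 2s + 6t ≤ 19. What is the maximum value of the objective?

21

Relaxing integrality, the LP optimum is 22.17 at (s,t) = (0, 3.17), which is not an integer point.
(s,t)=(0,3): 1·0+4·3=12≤28, 2·0+6·3=18≤19, objective 21.
(s,t)=(1,2): 1·1+4·2=9≤28, 2·1+6·2=14≤19, objective 16.
The best lattice point is (0,3), giving 21.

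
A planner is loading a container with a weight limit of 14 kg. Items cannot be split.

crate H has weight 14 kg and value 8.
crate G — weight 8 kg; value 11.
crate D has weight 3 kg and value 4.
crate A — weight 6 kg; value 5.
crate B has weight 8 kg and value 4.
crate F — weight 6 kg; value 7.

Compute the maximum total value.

Allowing fractional choices, the relaxed optimum would be about 18.5, but items are indivisible.
crate G + crate F: weight 8 + 6 = 14 ≤ 14, value 11 + 7 = 18.
crate G + crate D: weight 8 + 3 = 11 ≤ 14, value 11 + 4 = 15.
crate G + crate A: weight 8 + 6 = 14 ≤ 14, value 11 + 5 = 16.
Best is crate G and crate F with total value 18.

18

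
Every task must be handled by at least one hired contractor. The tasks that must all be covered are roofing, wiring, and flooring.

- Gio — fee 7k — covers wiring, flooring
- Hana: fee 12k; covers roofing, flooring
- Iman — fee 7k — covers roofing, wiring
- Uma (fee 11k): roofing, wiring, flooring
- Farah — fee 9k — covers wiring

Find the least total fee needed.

The greedy cost-per-new-task heuristic would pick Gio and Iman for 14, but a cheaper cover exists.
Uma alone covers roofing, wiring, flooring — every task.
Total fee: 11.
No cover costs less than 11.

11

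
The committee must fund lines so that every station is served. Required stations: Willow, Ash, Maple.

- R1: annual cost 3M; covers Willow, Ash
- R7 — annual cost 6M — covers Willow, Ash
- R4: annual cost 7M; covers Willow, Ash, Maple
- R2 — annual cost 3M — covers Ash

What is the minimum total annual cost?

7

This is an integer covering problem.
The greedy cost-per-new-station heuristic would pick R1 and R4 for 10, but a cheaper cover exists.
R4 alone covers Willow, Ash, Maple — every station.
Total annual cost: 7.
No cover costs less than 7.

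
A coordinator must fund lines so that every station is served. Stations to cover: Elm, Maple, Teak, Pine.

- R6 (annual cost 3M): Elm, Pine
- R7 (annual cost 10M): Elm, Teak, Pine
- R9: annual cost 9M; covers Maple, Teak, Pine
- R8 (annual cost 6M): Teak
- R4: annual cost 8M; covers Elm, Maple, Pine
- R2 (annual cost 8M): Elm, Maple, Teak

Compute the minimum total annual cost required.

Choose R6 and R2: together they cover Elm, Maple, Teak, Pine — every station.
Total annual cost: 3 + 8 = 11.
No cover costs less than 11.

11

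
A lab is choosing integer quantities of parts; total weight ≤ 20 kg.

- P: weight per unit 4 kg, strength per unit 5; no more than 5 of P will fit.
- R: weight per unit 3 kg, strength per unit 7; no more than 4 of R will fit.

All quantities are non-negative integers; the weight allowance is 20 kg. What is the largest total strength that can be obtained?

38

Take 2×P and 4×R: weight 20 ≤ 20, strength 2·5 + 4·7 = 38.
R has the best ratio (7/3) and is taken to its limit of 4; remaining capacity is filled optimally with the others.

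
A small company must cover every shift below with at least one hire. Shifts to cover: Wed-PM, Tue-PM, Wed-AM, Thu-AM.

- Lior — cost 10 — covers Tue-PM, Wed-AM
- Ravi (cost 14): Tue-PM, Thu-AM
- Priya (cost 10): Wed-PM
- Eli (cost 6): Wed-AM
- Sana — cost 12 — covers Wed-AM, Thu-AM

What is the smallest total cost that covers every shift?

30

This is a weighted set-cover instance.
The greedy cost-per-new-shift heuristic would pick Lior, Priya, and Sana for 32, but a cheaper cover exists.
Choose Ravi, Priya, and Eli: together they cover Wed-PM, Tue-PM, Wed-AM, Thu-AM — every shift.
Total cost: 14 + 10 + 6 = 30.
No cover costs less than 30.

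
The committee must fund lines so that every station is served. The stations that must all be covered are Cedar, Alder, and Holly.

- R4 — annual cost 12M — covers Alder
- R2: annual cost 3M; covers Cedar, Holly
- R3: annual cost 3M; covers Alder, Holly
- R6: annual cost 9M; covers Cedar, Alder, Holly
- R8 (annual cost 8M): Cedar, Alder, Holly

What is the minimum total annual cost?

6

This is a weighted set-cover instance.
Choose R2 and R3: together they cover Cedar, Alder, Holly — every station.
Total annual cost: 3 + 3 = 6.
No cover costs less than 6.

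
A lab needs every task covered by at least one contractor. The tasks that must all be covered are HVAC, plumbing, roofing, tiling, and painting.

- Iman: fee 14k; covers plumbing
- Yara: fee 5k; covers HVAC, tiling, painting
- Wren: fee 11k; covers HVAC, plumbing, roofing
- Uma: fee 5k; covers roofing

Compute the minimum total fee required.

16

The greedy cost-per-new-task heuristic would pick Yara, Uma, and Wren for 21, but a cheaper cover exists.
Choose Yara and Wren: together they cover HVAC, plumbing, roofing, tiling, painting — every task.
Total fee: 5 + 11 = 16.
No cover costs less than 16.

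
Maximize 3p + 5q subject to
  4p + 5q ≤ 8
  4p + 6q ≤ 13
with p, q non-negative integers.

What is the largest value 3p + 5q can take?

6

(p,q)=(2,0): 4·2+5·0=8≤8, 4·2+6·0=8≤13, objective 6.
(p,q)=(0,1): 4·0+5·1=5≤8, 4·0+6·1=6≤13, objective 5.
No feasible integer point exceeds 6.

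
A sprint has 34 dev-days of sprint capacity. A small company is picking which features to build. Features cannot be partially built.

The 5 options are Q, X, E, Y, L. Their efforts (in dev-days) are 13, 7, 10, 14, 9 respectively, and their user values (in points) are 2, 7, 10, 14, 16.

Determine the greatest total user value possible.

Allowing fractional choices, the relaxed optimum would be about 41.0, but features are indivisible.
X + E + L: effort 7 + 10 + 9 = 26 ≤ 34, user value 7 + 10 + 16 = 33.
E + Y + L: effort 10 + 14 + 9 = 33 ≤ 34, user value 10 + 14 + 16 = 40.
X + Y + L: effort 7 + 14 + 9 = 30 ≤ 34, user value 7 + 14 + 16 = 37.
Best is E, Y, and L with total user value 40.

40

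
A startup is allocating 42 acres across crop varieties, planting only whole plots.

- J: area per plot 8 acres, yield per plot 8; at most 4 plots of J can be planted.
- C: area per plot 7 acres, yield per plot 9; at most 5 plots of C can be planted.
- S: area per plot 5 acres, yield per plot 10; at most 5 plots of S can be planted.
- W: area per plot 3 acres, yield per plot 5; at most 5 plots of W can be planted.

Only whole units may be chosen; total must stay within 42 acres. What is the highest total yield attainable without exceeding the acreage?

75

This is a bounded integer knapsack.
5×S and 5×W: area 40 ≤ 42, yield 5·10 + 5·5 = 75.
1×C, 4×S, and 5×W: area 42 ≤ 42, yield 1·9 + 4·10 + 5·5 = 74.
Best is 75.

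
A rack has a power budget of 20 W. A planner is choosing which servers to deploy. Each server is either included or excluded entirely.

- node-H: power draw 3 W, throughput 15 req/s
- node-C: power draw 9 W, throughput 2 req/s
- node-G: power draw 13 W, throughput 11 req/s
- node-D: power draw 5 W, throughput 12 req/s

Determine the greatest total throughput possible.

Allowing fractional choices, the relaxed optimum would be about 37.2, but servers are indivisible.
node-H + node-D: power draw 3 + 5 = 8 ≤ 20, throughput 15 + 12 = 27.
node-H + node-C + node-D: power draw 3 + 9 + 5 = 17 ≤ 20, throughput 15 + 2 + 12 = 29.
Best is node-H, node-C, and node-D with total throughput 29.

29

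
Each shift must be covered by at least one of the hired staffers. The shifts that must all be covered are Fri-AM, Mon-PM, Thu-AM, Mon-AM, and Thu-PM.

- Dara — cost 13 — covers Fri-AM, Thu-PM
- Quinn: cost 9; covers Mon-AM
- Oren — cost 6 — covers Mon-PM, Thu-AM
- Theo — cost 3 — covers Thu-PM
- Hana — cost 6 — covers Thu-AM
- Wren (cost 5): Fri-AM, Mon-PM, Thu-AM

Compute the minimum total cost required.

Choose Quinn, Theo, and Wren: together they cover Fri-AM, Mon-PM, Thu-AM, Mon-AM, Thu-PM — every shift.
Total cost: 9 + 3 + 5 = 17.
No cover costs less than 17.

17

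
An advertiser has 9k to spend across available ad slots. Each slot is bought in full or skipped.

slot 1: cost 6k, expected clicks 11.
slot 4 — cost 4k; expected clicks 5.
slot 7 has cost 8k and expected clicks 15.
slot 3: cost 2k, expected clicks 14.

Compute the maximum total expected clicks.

Allowing fractional choices, the relaxed optimum would be about 27.1, but ad slots are indivisible.
slot 7: cost 8 ≤ 9, expected clicks 15.
slot 4 + slot 3: cost 4 + 2 = 6 ≤ 9, expected clicks 5 + 14 = 19.
slot 1 + slot 3: cost 6 + 2 = 8 ≤ 9, expected clicks 11 + 14 = 25.
Best is slot 1 and slot 3 with total expected clicks 25.

25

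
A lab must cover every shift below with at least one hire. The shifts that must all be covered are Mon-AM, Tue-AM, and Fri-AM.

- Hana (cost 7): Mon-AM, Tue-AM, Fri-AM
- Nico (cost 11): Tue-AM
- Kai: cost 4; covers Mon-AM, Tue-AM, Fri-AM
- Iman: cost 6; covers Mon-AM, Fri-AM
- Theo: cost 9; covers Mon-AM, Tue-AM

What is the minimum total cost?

Kai alone covers Mon-AM, Tue-AM, Fri-AM — every shift.
Total cost: 4.

4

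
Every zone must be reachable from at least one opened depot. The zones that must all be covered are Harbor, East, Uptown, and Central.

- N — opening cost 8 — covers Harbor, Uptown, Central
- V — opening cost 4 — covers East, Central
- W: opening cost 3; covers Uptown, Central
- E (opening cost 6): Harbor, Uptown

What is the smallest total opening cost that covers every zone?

10

The greedy cost-per-new-zone heuristic would pick W, V, and E for 13, but a cheaper cover exists.
Choose V and E: together they cover Harbor, East, Uptown, Central — every zone.
Total opening cost: 4 + 6 = 10.
No cover costs less than 10.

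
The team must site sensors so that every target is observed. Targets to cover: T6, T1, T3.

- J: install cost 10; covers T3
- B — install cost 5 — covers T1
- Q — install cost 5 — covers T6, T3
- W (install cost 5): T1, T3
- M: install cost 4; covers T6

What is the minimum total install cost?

This is an integer covering problem.
Choose W and M: together they cover T6, T1, T3 — every target.
Total install cost: 5 + 4 = 9.

9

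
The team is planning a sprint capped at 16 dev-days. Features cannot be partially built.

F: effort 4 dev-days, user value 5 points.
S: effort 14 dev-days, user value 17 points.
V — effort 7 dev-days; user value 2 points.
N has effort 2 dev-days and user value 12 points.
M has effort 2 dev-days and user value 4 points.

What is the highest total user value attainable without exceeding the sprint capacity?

29

This is a 0-1 knapsack instance.
Take S and N: effort 14 + 2 = 16 ≤ 16, user value 17 + 12 = 29.
No other feasible combination does better.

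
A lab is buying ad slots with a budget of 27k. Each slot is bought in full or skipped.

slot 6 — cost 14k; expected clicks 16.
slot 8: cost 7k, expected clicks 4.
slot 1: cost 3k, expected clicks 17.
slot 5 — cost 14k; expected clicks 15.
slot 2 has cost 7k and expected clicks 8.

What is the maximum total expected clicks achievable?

Allowing fractional choices, the relaxed optimum would be about 44.2, but ad slots are indivisible.
slot 6 + slot 1 + slot 2: cost 14 + 3 + 7 = 24 ≤ 27, expected clicks 16 + 17 + 8 = 41.
slot 1 + slot 5 + slot 2: cost 3 + 14 + 7 = 24 ≤ 27, expected clicks 17 + 15 + 8 = 40.
Best is slot 6, slot 1, and slot 2 with total expected clicks 41.

41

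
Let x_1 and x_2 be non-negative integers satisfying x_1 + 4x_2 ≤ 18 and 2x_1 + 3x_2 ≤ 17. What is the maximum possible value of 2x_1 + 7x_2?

The continuous relaxation peaks at (2.8, 3.8) with value 32.20; rounding to a feasible lattice point costs some objective.
(x_1,x_2)=(2,4): 1·2+4·4=18≤18, 2·2+3·4=16≤17, objective 32.
(x_1,x_2)=(1,4): 1·1+4·4=17≤18, 2·1+3·4=14≤17, objective 30.
(x_1,x_2)=(3,3): 1·3+4·3=15≤18, 2·3+3·3=15≤17, objective 27.
(x_1,x_2)=(2,3): 1·2+4·3=14≤18, 2·2+3·3=13≤17, objective 25.
No feasible integer point exceeds 32.

32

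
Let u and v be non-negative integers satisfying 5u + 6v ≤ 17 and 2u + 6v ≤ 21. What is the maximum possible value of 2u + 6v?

14

(u,v)=(1,2) is feasible, giving 14.
(u,v)=(0,2) is feasible, giving 12.
Maximum is 14 at (u,v)=(1,2).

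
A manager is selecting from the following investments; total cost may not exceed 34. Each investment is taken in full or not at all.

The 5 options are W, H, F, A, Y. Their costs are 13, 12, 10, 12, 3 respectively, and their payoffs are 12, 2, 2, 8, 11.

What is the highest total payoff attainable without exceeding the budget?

Treat it as a binary knapsack problem.
Allowing fractional choices, the relaxed optimum would be about 32.2, but investments are indivisible.
W + F + Y: cost 13 + 10 + 3 = 26 ≤ 34, payoff 12 + 2 + 11 = 25.
W + H + Y: cost 13 + 12 + 3 = 28 ≤ 34, payoff 12 + 2 + 11 = 25.
W + A + Y: cost 13 + 12 + 3 = 28 ≤ 34, payoff 12 + 8 + 11 = 31.
Best is W, A, and Y with total payoff 31.

31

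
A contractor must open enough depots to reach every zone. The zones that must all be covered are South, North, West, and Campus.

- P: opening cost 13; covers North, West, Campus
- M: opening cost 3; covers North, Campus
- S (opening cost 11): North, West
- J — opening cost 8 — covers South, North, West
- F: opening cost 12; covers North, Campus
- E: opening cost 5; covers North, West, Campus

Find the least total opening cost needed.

This is an integer covering problem.
Choose M and J: together they cover South, North, West, Campus — every zone.
Total opening cost: 3 + 8 = 11.

11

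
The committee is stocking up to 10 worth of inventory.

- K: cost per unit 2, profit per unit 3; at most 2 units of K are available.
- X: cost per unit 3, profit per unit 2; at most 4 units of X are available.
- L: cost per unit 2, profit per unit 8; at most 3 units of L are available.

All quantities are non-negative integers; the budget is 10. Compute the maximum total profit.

L has the best ratio (8/2); taking only L gives at most 3×8 = 24 (stopped by the supply cap of 3).
Mixing does better — 2×K and 3×L: cost 10 ≤ 10, profit 2·3 + 3·8 = 30.

30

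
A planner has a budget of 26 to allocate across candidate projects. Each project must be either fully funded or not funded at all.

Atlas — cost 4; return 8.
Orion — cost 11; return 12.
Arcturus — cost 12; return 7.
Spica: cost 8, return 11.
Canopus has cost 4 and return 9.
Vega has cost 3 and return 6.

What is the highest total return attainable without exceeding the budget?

38

Take Orion, Spica, Canopus, and Vega: cost 11 + 8 + 4 + 3 = 26 ≤ 26, return 12 + 11 + 9 + 6 = 38.
No other feasible combination does better.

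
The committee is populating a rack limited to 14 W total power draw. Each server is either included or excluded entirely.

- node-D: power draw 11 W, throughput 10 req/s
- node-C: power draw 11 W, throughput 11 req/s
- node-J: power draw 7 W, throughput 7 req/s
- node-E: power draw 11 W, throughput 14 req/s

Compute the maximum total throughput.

14

node-E: power draw 11 ≤ 14, throughput 14.
node-C: power draw 11 ≤ 14, throughput 11.
Best is node-E with total throughput 14.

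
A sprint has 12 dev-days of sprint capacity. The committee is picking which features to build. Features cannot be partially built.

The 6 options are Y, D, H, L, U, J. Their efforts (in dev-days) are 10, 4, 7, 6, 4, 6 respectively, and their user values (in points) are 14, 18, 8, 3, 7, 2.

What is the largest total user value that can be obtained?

D + U: effort 4 + 4 = 8 ≤ 12, user value 18 + 7 = 25.
D + H: effort 4 + 7 = 11 ≤ 12, user value 18 + 8 = 26.
Best is D and H with total user value 26.

26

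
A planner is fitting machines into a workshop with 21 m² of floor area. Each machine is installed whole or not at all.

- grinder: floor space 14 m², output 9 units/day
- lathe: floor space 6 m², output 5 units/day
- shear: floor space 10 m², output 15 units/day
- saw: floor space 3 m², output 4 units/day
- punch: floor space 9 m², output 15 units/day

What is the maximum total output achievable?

30

Take shear and punch: floor space 10 + 9 = 19 ≤ 21, output 15 + 15 = 30.
No other feasible combination does better.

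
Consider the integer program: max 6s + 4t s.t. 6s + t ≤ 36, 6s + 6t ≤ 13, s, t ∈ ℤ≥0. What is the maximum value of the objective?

(s,t)=(2,0): 6·2+1·0=12≤36, 6·2+6·0=12≤13, objective 12.
(s,t)=(1,1): 6·1+1·1=7≤36, 6·1+6·1=12≤13, objective 10.
The best lattice point is (2,0), giving 12.

12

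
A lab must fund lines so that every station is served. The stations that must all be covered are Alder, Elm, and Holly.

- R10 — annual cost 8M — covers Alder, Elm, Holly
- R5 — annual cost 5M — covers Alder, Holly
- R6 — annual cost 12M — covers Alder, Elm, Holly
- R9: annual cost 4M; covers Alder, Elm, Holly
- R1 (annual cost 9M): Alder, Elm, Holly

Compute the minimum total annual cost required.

4

R9 alone covers Alder, Elm, Holly — every station.
Total annual cost: 4.
No cover costs less than 4.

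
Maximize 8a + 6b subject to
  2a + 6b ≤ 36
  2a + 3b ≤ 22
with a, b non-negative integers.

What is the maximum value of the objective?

88

(a,b)=(11,0) is feasible, giving 88.
(a,b)=(10,0) is feasible, giving 80.
The best lattice point is (11,0), giving 88.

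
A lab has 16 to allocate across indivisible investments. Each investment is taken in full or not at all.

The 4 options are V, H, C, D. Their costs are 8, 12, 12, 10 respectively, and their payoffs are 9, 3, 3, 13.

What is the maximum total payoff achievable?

Allowing fractional choices, the relaxed optimum would be about 19.8, but investments are indivisible.
H: cost 12 ≤ 16, payoff 3.
D: cost 10 ≤ 16, payoff 13.
V: cost 8 ≤ 16, payoff 9.
Best is D with total payoff 13.

13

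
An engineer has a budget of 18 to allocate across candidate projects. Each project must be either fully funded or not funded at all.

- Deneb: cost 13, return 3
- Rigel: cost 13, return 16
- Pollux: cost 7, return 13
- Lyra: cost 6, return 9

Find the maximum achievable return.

Take Pollux and Lyra: cost 7 + 6 = 13 ≤ 18, return 13 + 9 = 22.
No other feasible combination does better.

22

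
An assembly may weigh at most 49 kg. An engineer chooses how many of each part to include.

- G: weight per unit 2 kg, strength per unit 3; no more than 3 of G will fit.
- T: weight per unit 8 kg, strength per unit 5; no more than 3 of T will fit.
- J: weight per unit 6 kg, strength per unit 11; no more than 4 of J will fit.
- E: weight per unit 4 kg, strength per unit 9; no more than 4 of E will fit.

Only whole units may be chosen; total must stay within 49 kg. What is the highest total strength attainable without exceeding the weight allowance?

E has the best ratio (9/4); taking only E gives at most 4×9 = 36 (stopped by the supply cap of 4).
Mixing does better — 3×G, 4×J, and 4×E: weight 46 ≤ 49, strength 3·3 + 4·11 + 4·9 = 89.

89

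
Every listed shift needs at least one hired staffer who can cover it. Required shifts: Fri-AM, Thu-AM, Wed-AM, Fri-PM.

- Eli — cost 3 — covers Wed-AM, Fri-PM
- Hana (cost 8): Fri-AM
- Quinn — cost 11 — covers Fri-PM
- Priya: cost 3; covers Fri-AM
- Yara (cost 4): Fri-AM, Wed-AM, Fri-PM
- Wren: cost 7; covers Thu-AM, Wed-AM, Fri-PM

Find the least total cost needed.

The greedy cost-per-new-shift heuristic would pick Yara and Wren for 11, but a cheaper cover exists.
Choose Priya and Wren: together they cover Fri-AM, Thu-AM, Wed-AM, Fri-PM — every shift.
Total cost: 3 + 7 = 10.
No cover costs less than 10.

10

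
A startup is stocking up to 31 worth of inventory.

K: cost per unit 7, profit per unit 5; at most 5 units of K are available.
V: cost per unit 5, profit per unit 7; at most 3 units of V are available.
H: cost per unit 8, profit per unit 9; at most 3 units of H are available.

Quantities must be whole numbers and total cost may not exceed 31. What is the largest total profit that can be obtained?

39

V has the best ratio (7/5); taking only V gives at most 3×7 = 21 (stopped by the supply cap of 3).
Mixing does better — 3×V and 2×H: cost 31 ≤ 31, profit 3·7 + 2·9 = 39.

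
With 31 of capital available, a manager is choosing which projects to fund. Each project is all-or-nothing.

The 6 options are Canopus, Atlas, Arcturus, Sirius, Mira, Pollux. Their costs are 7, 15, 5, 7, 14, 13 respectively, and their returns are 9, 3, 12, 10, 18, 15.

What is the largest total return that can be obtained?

40

Allowing fractional choices, the relaxed optimum would be about 46.4, but projects are indivisible.
Canopus + Arcturus + Mira: cost 7 + 5 + 14 = 26 ≤ 31, return 9 + 12 + 18 = 39.
Arcturus + Sirius + Mira: cost 5 + 7 + 14 = 26 ≤ 31, return 12 + 10 + 18 = 40.
Arcturus + Sirius + Pollux: cost 5 + 7 + 13 = 25 ≤ 31, return 12 + 10 + 15 = 37.
Best is Arcturus, Sirius, and Mira with total return 40.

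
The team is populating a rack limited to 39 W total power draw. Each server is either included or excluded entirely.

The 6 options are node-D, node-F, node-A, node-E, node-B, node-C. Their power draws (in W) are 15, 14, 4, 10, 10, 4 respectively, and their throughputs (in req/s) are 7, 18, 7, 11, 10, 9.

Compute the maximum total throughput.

This is a 0-1 knapsack instance.
Allowing fractional choices, the relaxed optimum would be about 52.0, but servers are indivisible.
node-F + node-E + node-B + node-C: power draw 14 + 10 + 10 + 4 = 38 ≤ 39, throughput 18 + 11 + 10 + 9 = 48.
node-F + node-A + node-E + node-B: power draw 14 + 4 + 10 + 10 = 38 ≤ 39, throughput 18 + 7 + 11 + 10 = 46.
Best is node-F, node-E, node-B, and node-C with total throughput 48.

48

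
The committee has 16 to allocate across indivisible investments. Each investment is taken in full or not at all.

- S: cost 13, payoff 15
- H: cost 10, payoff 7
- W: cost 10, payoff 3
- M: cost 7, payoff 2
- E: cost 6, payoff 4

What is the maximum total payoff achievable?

Allowing fractional choices, the relaxed optimum would be about 17.1, but investments are indivisible.
H + E: cost 10 + 6 = 16 ≤ 16, payoff 7 + 4 = 11.
H: cost 10 ≤ 16, payoff 7.
S: cost 13 ≤ 16, payoff 15.
Best is S with total payoff 15.

15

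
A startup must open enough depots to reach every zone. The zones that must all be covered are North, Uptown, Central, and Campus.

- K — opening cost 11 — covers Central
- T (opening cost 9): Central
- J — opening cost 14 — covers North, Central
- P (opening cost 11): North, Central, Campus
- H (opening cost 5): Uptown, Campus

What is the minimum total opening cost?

This is a weighted set-cover instance.
Choose P and H: together they cover North, Uptown, Central, Campus — every zone.
Total opening cost: 11 + 5 = 16.

16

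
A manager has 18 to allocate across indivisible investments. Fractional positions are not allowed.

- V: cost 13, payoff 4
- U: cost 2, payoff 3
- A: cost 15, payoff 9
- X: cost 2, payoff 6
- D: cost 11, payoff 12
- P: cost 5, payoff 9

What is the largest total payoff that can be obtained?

27

Allowing fractional choices, the relaxed optimum would be about 27.8, but investments are indivisible.
U + D + P: cost 2 + 11 + 5 = 18 ≤ 18, payoff 3 + 12 + 9 = 24.
X + D + P: cost 2 + 11 + 5 = 18 ≤ 18, payoff 6 + 12 + 9 = 27.
Best is X, D, and P with total payoff 27.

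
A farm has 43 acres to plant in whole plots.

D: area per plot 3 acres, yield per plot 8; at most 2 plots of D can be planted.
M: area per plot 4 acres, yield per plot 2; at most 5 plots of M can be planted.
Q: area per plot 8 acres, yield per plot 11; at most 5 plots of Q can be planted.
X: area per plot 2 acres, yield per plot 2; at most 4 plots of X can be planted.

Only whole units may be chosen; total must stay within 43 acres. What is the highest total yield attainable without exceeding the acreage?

Take 2×D, 4×Q, and 2×X: area 42 ≤ 43, yield 2·8 + 4·11 + 2·2 = 64.
D has the best ratio (8/3) and is taken to its limit of 2; remaining capacity is filled optimally with the others.

64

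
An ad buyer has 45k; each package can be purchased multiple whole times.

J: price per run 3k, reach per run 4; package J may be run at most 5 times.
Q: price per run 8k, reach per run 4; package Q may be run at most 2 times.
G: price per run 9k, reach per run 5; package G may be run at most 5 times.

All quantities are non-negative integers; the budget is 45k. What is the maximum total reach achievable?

35

This is a bounded integer knapsack.
5×J and 3×G: price 42 ≤ 45, reach 5·4 + 3·5 = 35.
5×J, 1×Q, and 2×G: price 41 ≤ 45, reach 5·4 + 1·4 + 2·5 = 34.
Best is 35.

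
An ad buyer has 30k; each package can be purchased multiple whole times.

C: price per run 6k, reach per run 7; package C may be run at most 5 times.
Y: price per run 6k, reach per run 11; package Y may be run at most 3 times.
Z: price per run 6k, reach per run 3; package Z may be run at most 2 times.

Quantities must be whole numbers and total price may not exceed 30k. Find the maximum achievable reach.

2×C and 3×Y: price 30 ≤ 30, reach 2·7 + 3·11 = 47.
1×C, 3×Y, and 1×Z: price 30 ≤ 30, reach 1·7 + 3·11 + 1·3 = 43.
Best is 47.

47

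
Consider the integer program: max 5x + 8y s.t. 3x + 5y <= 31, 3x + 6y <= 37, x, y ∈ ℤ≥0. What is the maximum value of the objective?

51

The continuous relaxation peaks at (10.3, 0) with value 51.67; rounding to a feasible lattice point costs some objective.
(x,y)=(7,2): 3·7+5·2=31≤31, 3·7+6·2=33≤37, objective 51.
(x,y)=(10,0): 3·10+5·0=30≤31, 3·10+6·0=30≤37, objective 50.
(x,y)=(8,1): 3·8+5·1=29≤31, 3·8+6·1=30≤37, objective 48.
The best lattice point is (7,2), giving 51.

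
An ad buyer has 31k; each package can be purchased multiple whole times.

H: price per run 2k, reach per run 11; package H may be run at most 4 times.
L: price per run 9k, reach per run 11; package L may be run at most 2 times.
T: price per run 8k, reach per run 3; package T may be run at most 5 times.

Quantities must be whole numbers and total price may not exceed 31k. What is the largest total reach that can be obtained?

H has the best ratio (11/2); taking only H gives at most 4×11 = 44 (stopped by the supply cap of 4).
Mixing does better — 4×H and 2×L: price 26 ≤ 31, reach 4·11 + 2·11 = 66.

66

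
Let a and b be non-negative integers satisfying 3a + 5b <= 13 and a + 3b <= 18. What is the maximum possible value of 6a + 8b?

The continuous relaxation peaks at (4.33, 0) with value 26.00; rounding to a feasible lattice point costs some objective.
(a,b)=(4,0): 3·4+5·0=12≤13, 1·4+3·0=4≤18, objective 24.
(a,b)=(3,0): 3·3+5·0=9≤13, 1·3+3·0=3≤18, objective 18.
No feasible integer point exceeds 24.

24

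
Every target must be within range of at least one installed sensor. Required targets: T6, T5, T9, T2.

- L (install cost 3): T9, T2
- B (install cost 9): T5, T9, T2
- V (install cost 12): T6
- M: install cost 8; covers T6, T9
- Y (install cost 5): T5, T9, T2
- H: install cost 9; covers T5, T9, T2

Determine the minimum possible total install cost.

This is an integer covering problem.
Choose M and Y: together they cover T6, T5, T9, T2 — every target.
Total install cost: 8 + 5 = 13.

13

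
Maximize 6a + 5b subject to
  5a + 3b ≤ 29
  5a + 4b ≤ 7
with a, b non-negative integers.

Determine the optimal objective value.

The continuous relaxation peaks at (0, 1.75) with value 8.75; rounding to a feasible lattice point costs some objective.
(a,b)=(1,0): 5·1+3·0=5≤29, 5·1+4·0=5≤7, objective 6.
(a,b)=(0,1): 5·0+3·1=3≤29, 5·0+4·1=4≤7, objective 5.
(a,b)=(0,0): 5·0+3·0=0≤29, 5·0+4·0=0≤7, objective 0.
The best lattice point is (1,0), giving 6.

6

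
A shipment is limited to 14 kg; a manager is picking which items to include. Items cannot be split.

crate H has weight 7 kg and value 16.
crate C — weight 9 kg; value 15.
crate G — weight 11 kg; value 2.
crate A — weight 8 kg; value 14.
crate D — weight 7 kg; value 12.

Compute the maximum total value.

28

This is an integer program with binary decision variables.
Allowing fractional choices, the relaxed optimum would be about 28.2, but items are indivisible.
crate H: weight 7 ≤ 14, value 16.
crate H + crate D: weight 7 + 7 = 14 ≤ 14, value 16 + 12 = 28.
crate C: weight 9 ≤ 14, value 15.
Best is crate H and crate D with total value 28.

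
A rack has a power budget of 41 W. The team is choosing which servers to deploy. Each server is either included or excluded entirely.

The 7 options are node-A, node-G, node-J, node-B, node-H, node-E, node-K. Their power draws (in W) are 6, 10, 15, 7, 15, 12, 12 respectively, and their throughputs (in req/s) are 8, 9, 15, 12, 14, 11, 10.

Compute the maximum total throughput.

46

Treat it as a binary knapsack problem.
node-A + node-J + node-B + node-E: power draw 6 + 15 + 7 + 12 = 40 ≤ 41, throughput 8 + 15 + 12 + 11 = 46.
node-A + node-J + node-B + node-K: power draw 6 + 15 + 7 + 12 = 40 ≤ 41, throughput 8 + 15 + 12 + 10 = 45.
node-A + node-B + node-H + node-E: power draw 6 + 7 + 15 + 12 = 40 ≤ 41, throughput 8 + 12 + 14 + 11 = 45.
Best is node-A, node-J, node-B, and node-E with total throughput 46.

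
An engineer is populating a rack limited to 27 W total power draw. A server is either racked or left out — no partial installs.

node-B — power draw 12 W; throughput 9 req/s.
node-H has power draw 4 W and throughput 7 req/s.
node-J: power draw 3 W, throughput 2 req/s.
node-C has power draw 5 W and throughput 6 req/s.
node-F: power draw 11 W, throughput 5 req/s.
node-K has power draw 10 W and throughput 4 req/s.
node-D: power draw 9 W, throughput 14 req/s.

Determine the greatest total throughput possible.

30

node-B + node-H + node-D: power draw 12 + 4 + 9 = 25 ≤ 27, throughput 9 + 7 + 14 = 30.
node-H + node-J + node-C + node-D: power draw 4 + 3 + 5 + 9 = 21 ≤ 27, throughput 7 + 2 + 6 + 14 = 29.
node-B + node-C + node-D: power draw 12 + 5 + 9 = 26 ≤ 27, throughput 9 + 6 + 14 = 29.
Best is node-B, node-H, and node-D with total throughput 30.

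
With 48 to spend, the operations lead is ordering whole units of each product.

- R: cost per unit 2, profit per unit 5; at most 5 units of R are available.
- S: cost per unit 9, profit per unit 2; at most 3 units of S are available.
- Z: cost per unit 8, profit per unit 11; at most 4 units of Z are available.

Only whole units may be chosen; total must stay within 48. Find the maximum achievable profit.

69

R has the best ratio (5/2); taking only R gives at most 5×5 = 25 (stopped by the supply cap of 5).
Mixing does better — 5×R and 4×Z: cost 42 ≤ 48, profit 5·5 + 4·11 = 69.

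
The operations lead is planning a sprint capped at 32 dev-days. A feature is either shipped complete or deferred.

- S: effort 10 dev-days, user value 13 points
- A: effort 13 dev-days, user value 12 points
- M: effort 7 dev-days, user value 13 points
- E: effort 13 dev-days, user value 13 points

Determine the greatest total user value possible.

Take S, M, and E: effort 10 + 7 + 13 = 30 ≤ 32, user value 13 + 13 + 13 = 39.
No other feasible combination does better.

39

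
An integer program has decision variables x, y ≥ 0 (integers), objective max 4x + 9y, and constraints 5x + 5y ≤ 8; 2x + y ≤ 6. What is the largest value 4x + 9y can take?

(x,y)=(0,1) is feasible, giving 9.
(x,y)=(1,0) is feasible, giving 4.
Maximum is 9 at (x,y)=(0,1).

9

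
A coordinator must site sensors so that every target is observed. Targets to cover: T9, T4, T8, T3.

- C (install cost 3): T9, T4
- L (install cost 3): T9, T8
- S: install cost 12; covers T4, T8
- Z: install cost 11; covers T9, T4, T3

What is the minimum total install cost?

14

This is a weighted set-cover instance.
The greedy cost-per-new-target heuristic would pick C, L, and Z for 17, but a cheaper cover exists.
Choose L and Z: together they cover T9, T4, T8, T3 — every target.
Total install cost: 3 + 11 = 14.
No cover costs less than 14.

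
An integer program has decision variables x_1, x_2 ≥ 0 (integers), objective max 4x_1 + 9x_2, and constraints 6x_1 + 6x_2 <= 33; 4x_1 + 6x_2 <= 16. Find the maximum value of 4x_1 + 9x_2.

(x_1,x_2)=(1,2) is feasible, giving 22.
(x_1,x_2)=(0,2) is feasible, giving 18.
(x_1,x_2)=(2,1) is feasible, giving 17.
Maximum is 22 at (x_1,x_2)=(1,2).

22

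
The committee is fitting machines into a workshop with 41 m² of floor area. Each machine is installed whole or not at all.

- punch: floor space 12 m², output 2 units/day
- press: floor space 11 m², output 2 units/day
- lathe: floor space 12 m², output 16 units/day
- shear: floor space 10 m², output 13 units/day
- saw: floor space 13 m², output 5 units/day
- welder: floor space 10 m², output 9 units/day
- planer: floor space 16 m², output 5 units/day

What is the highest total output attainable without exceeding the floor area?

38

Allowing fractional choices, the relaxed optimum would be about 41.5, but machines are indivisible.
lathe + shear + saw: floor space 12 + 10 + 13 = 35 ≤ 41, output 16 + 13 + 5 = 34.
lathe + shear + planer: floor space 12 + 10 + 16 = 38 ≤ 41, output 16 + 13 + 5 = 34.
lathe + shear + welder: floor space 12 + 10 + 10 = 32 ≤ 41, output 16 + 13 + 9 = 38.
Best is lathe, shear, and welder with total output 38.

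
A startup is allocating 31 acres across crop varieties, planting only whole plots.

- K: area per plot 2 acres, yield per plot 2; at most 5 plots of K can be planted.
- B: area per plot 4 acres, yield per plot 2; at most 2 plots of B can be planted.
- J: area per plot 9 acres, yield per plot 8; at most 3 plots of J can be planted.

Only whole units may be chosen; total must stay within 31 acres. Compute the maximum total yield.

1×B and 3×J: area 31 ≤ 31, yield 1·2 + 3·8 = 26.
2×K and 3×J: area 31 ≤ 31, yield 2·2 + 3·8 = 28.
Best is 28.

28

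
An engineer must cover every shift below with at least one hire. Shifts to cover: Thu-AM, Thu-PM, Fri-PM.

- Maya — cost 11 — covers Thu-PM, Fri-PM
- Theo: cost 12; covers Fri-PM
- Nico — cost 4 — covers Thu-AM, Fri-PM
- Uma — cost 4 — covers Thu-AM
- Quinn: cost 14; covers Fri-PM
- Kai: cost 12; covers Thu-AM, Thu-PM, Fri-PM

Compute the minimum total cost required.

The greedy cost-per-new-shift heuristic would pick Nico and Maya for 15, but a cheaper cover exists.
Kai alone covers Thu-AM, Thu-PM, Fri-PM — every shift.
Total cost: 12.
No cover costs less than 12.

12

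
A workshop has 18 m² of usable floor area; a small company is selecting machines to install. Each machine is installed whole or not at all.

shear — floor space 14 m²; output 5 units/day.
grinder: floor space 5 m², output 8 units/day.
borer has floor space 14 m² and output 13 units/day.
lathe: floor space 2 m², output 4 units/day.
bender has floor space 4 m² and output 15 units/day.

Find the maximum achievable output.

28

This is a 0-1 knapsack instance.
Take borer and bender: floor space 14 + 4 = 18 ≤ 18, output 13 + 15 = 28.
No other feasible combination does better.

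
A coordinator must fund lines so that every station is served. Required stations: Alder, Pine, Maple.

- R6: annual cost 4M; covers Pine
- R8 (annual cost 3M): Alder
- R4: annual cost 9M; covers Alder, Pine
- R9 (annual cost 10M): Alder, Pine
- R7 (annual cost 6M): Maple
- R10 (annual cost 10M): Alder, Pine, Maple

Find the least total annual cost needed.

10

The greedy cost-per-new-station heuristic would pick R8, R6, and R7 for 13, but a cheaper cover exists.
R10 alone covers Alder, Pine, Maple — every station.
Total annual cost: 10.
No cover costs less than 10.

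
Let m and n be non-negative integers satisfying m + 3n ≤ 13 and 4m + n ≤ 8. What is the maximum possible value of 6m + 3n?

18

(m,n)=(1,4): 1·1+3·4=13≤13, 4·1+1·4=8≤8, objective 18.
(m,n)=(1,3): 1·1+3·3=10≤13, 4·1+1·3=7≤8, objective 15.
(m,n)=(0,4): 1·0+3·4=12≤13, 4·0+1·4=4≤8, objective 12.
The best lattice point is (1,4), giving 18.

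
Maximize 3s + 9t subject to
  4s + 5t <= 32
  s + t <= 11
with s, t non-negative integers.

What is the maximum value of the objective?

54

The continuous relaxation peaks at (0, 6.4) with value 57.60; rounding to a feasible lattice point costs some objective.
(s,t)=(0,6): 4·0+5·6=30≤32, 1·0+1·6=6≤11, objective 54.
(s,t)=(1,5): 4·1+5·5=29≤32, 1·1+1·5=6≤11, objective 48.
(s,t)=(0,5): 4·0+5·5=25≤32, 1·0+1·5=5≤11, objective 45.
The best lattice point is (0,6), giving 54.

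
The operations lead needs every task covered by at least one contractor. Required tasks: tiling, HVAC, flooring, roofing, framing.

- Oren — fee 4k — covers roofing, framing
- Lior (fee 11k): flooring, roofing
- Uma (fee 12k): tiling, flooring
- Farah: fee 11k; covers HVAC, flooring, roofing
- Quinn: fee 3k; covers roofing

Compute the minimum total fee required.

27

Choose Oren, Uma, and Farah: together they cover tiling, HVAC, flooring, roofing, framing — every task.
Total fee: 4 + 12 + 11 = 27.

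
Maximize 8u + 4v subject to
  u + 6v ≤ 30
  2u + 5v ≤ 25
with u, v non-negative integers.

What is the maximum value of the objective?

96

(u,v)=(12,0): 1·12+6·0=12≤30, 2·12+5·0=24≤25, objective 96.
(u,v)=(11,0): 1·11+6·0=11≤30, 2·11+5·0=22≤25, objective 88.
The best lattice point is (12,0), giving 96.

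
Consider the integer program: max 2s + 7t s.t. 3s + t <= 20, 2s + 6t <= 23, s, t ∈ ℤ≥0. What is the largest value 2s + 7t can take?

25

Relaxing integrality, the LP optimum is 26.83 at (s,t) = (0, 3.83), which is not an integer point.
(s,t)=(2,3): 3·2+1·3=9≤20, 2·2+6·3=22≤23, objective 25.
(s,t)=(1,3): 3·1+1·3=6≤20, 2·1+6·3=20≤23, objective 23.
(s,t)=(0,3): 3·0+1·3=3≤20, 2·0+6·3=18≤23, objective 21.
The best lattice point is (2,3), giving 25.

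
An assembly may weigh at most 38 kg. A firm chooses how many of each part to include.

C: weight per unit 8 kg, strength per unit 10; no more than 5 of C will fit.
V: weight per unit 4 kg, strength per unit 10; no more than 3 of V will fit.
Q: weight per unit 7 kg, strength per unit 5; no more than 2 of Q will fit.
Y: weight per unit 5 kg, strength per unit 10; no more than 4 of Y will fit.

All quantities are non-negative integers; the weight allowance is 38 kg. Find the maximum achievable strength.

1×C, 2×V, and 4×Y: weight 36 ≤ 38, strength 1·10 + 2·10 + 4·10 = 70.
3×V and 4×Y: weight 32 ≤ 38, strength 3·10 + 4·10 = 70.
Best is 70.

70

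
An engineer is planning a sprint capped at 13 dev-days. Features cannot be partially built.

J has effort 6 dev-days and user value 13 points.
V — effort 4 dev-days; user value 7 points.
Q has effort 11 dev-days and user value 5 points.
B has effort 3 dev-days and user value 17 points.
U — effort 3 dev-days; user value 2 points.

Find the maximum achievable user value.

J + V + B: effort 6 + 4 + 3 = 13 ≤ 13, user value 13 + 7 + 17 = 37.
J + B + U: effort 6 + 3 + 3 = 12 ≤ 13, user value 13 + 17 + 2 = 32.
J + B: effort 6 + 3 = 9 ≤ 13, user value 13 + 17 = 30.
Best is J, V, and B with total user value 37.

37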